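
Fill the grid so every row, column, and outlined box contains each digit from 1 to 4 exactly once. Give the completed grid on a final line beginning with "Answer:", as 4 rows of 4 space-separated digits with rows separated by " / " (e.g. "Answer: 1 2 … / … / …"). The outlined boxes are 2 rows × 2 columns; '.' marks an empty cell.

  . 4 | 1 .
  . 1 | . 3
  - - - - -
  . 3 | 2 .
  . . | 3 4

Step 1. [r4c1∈{1,2}] 1 has one home in row 4: r4c1 ⇒ r4c1=1.
Step 2. [r1c4∈{2}] r1c4's peers cover all but 2 ⇒ r1c4=2.
Step 3. [r1c1∈{3}] only 3 remains possible at r1c1 ⇒ r1c1=3.
Step 4. [r3c4∈{1}] r3c4's peers cover all but 1 ⇒ r3c4=1.
Step 5. [r3c1∈{4}] only 4 remains possible at r3c1. So r3c1=4.
Step 6. [r4c2∈{2}] r4c2 is down to just 2. So r4c2=2.
Step 7. [r2c3∈{4}] r2c3 is down to just 4, so r2c3=4.
Step 8. [r2c1∈{2}] nothing but 2 survives at r2c1 ⇒ r2c1=2.

Answer: 3 4 1 2 / 2 1 4 3 / 4 3 2 1 / 1 2 3 4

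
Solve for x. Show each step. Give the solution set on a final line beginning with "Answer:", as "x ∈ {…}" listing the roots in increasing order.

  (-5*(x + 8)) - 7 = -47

Step 1. [(-5*(x + 8)) - 7 = -47] add 7: x sits inside (… - 7). So sub: -5*(x + 8) = -40.
Step 2. [-5*(x + 8) = -40] -5 out front; divide by -5 ⇒ div: x + 8 = 8.
Step 3. [x + 8 = 8] the outer +8 inverts by subtracting 8 ⇒ sub: x = 0.

Answer: x ∈ {0}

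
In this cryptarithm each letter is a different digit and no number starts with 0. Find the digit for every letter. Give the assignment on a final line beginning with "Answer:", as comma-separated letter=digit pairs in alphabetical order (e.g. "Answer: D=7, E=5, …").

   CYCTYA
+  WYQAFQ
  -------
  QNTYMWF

Step 1. [col 1: A + Q ≡ F (mod 10)] no forcing yet in column 1 (carry-in 0); A=8 is free and consistent — try it, so A=8.
Step 2. [col 1: A + Q ≡ F (mod 10)] column 1 (A + Q ≡ F (mod 10), carry-in 0) doesn't pin F yet; pick F=9 and continue, so F=9.
Step 3. [col 1: A + Q ≡ F (mod 10)] column 1 reads A+Q+carry(0)=F with A=8, F=9; with digits 8,9 already taken and all letters distinct, the only value for Q is 1 ⇒ Q=1.
Step 4. [col 2: Y + F ≡ W (mod 10)] no forcing yet in column 2 (carry-in 0); W=6 is free and consistent — try it, so W=6.
Step 5. [col 2: Y + F ≡ W (mod 10)] from column 2 (F=9, W=6, carry-in 0, digits 1,6,8,9 already taken and all letters distinct): Y must equal 7. So Y=7.
Step 6. [col 3: T + A ≡ M (mod 10)] T=4 is one option consistent with column 3 (T + A ≡ M (mod 10), carry-in 1) — take it, so T=4.
Step 7. [col 3: T + A ≡ M (mod 10)] column 3 reads T+A+carry(1)=M with T=4, A=8; with digits 1,4,6,7,8,9 already taken and all letters distinct, the only value for M is 3 ⇒ M=3.
Step 8. [col 4: C + Q ≡ Y (mod 10)] in column 4 we have C+Q≡Y with carry-in 1; given Q=1, Y=7 and digits 1,3,4,6,7,8,9 already taken and all letters distinct, that pins C to 5. So C=5.
Step 9. [col 6: C + W ≡ N (mod 10)] in column 6 we have C+W≡N with carry-in 1; given C=5, W=6 and digits 1,3,4,5,6,7,8,9 already taken and all letters distinct, that pins N to 2, so N=2.

Answer: A=8, C=5, F=9, M=3, N=2, Q=1, T=4, W=6, Y=7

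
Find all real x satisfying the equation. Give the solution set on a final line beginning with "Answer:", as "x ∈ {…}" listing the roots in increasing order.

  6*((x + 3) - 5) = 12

Step 1. [6*((x + 3) - 5) = 12] 6 out front; divide by 6. So div: (x + 3) - 5 = 2.
Step 2. [(x + 3) - 5 = 2] the outer -5 inverts by adding 5, so sub: x + 3 = 7.
Step 3. [x + 3 = 7] +3 is outermost — subtract 3 both sides ⇒ sub: x = 4.

Answer: x ∈ {4}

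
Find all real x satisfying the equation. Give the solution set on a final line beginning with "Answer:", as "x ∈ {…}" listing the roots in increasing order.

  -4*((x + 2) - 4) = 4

Step 1. [-4*((x + 2) - 4) = 4] leading coefficient -4: divide by -4. So div: (x + 2) - 4 = -1.
Step 2. [(x + 2) - 4 = -1] 4 comes off first (add 4) ⇒ sub: x + 2 = 3.
Step 3. [x + 2 = 3] the outer +2 inverts by subtracting 2, so sub: x = 1.

Answer: x ∈ {1}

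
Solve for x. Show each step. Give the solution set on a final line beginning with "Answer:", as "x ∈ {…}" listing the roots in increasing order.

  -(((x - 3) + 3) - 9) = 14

Step 1. [-(((x - 3) + 3) - 9) = 14] flip signs both sides ⇒ neg: ((x - 3) + 3) - 9 = -14.
Step 2. [((x - 3) + 3) - 9 = -14] peel the -9: add 9 from each side ⇒ sub: (x - 3) + 3 = -5.
Step 3. [(x - 3) + 3 = -5] the outer +3 inverts by subtracting 3. So sub: x - 3 = -8.
Step 4. [x - 3 = -8] -3 is outermost — add 3 both sides. So sub: x = -5.

Answer: x ∈ {-5}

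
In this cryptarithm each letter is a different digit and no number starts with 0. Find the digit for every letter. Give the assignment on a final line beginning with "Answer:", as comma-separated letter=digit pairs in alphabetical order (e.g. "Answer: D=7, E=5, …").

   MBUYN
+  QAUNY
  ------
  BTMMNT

Step 1. [col 1: N + Y ≡ T (mod 10)] no forcing yet in column 1 (carry-in 0); T=3 is free and consistent — try it ⇒ T=3.
Step 2. [col 1: N + Y ≡ T (mod 10)] several values work for N in column 1 (N + Y ≡ T (mod 10), carry-in 0); try N=4. So N=4.
Step 3. [B] adding two 5-digit numbers gives at most 5+1 digits, and here it does — B is that final carry and must be 1 ⇒ B=1.
Step 4. [col 1: N + Y ≡ T (mod 10)] from column 1 (N=4, T=3, carry-in 0, digits 1,3,4 already taken and all letters distinct): Y must equal 9. So Y=9.
Step 5. [col 3: U + U ≡ M (mod 10)] U=8 is one option consistent with column 3 (U + U ≡ M (mod 10), carry-in 1) — take it, so U=8.
Step 6. [col 3: U + U ≡ M (mod 10)] in column 3 we have U+U≡M with carry-in 1; given U=8 and digits 1,3,4,8,9 already taken and all letters distinct, that pins M to 7, so M=7.
Step 7. [col 4: B + A ≡ M (mod 10)] column 4: given B=1, M=7, carry-in 1, and digits 1,3,4,7,8,9 already taken and all letters distinct, B+A≡M (mod 10) forces A=5 ⇒ A=5.
Step 8. [col 5: M + Q ≡ T (mod 10)] column 5: given M=7, T=3, carry-in 0, and digits 1,3,4,5,7,8,9 already taken and all letters distinct, M+Q≡T (mod 10) forces Q=6 ⇒ Q=6.

Answer: A=5, B=1, M=7, N=4, Q=6, T=3, U=8, Y=9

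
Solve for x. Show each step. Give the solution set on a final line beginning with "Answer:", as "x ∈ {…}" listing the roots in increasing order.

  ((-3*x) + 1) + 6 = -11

Step 1. [((-3*x) + 1) + 6 = -11] +6 is outermost — subtract 6 both sides, so sub: (-3*x) + 1 = -17.
Step 2. [(-3*x) + 1 = -17] 1 comes off first (subtract 1). So sub: -3*x = -18.
Step 3. [-3*x = -18] leading coefficient -3: divide by -3. So div: x = 6.

Answer: x ∈ {6}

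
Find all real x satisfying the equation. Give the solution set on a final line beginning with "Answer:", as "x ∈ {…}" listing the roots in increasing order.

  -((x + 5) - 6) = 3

Step 1. [-((x + 5) - 6) = 3] LHS negated; negate both sides, so neg: (x + 5) - 6 = -3.
Step 2. [(x + 5) - 6 = -3] 6 comes off first (add 6) ⇒ sub: x + 5 = 3.
Step 3. [x + 5 = 3] subtract 5: x sits inside (… + 5), so sub: x = -2.

Answer: x ∈ {-2}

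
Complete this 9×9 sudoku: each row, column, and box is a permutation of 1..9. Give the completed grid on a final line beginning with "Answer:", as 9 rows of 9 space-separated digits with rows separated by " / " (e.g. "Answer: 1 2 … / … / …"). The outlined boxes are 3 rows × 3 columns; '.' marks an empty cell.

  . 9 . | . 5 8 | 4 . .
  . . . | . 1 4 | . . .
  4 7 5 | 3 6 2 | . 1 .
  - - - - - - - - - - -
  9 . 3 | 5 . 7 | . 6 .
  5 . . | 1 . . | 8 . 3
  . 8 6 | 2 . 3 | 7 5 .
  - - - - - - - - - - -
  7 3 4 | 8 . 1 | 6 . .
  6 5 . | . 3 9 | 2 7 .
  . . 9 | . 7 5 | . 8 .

Step 1. [r5c8∈{2,4,9}] r5c8 is the only open cell in col 8 admitting 4 ⇒ r5c8=4.
Step 2. [r6c9∈{1,9}] 9 has one home in box 6: r6c9 ⇒ r6c9=9.
Step 3. [r4c9∈{1,2}] r4c9 is the only open cell in box 6 admitting 2 ⇒ r4c9=2.
Step 4. [r2c1∈{2,3,8}] 8 has one home in col 1: r2c1, so r2c1=8.
Step 5. [r2c3∈{2}] r2c3 is down to just 2, so r2c3=2.
Step 6. [r6c1∈{1}] r6c1's peers cover all but 1 ⇒ r6c1=1.
Step 7. [r9c2∈{1,2}] across col 2, 1 lands solely at r9c2. So r9c2=1.
Step 8. [r2c4∈{7,9}] in col 4, 9 fits only at r2c4 ⇒ r2c4=9.
Step 9. [r2c9∈{5,6,7}] r2c9 is the only open cell in row 2 admitting 7. So r2c9=7.
Step 10. [r2c8∈{3}] only 3 remains possible at r2c8. So r2c8=3.
Step 11. [r9c9∈{4}] r9c9's peers cover all but 4 ⇒ r9c9=4.
Step 12. [r4c2∈{4}] r4c2's peers cover all but 4. So r4c2=4.
Step 13. [r7c8∈{9}] r7c8 has the single candidate 9, so r7c8=9.
Step 14. [r9c7∈{3}] nothing but 3 survives at r9c7. So r9c7=3.
Step 15. [r5c3∈{7}] nothing but 7 survives at r5c3. So r5c3=7.
Step 16. [r1c9∈{6}] nothing but 6 survives at r1c9. So r1c9=6.
Step 17. [r5c5∈{9}] r5c5's peers cover all but 9 ⇒ r5c5=9.
Step 18. [r4c5∈{8}] r4c5 has the single candidate 8, so r4c5=8.
Step 19. [r8c9∈{1}] r8c9 has the single candidate 1. So r8c9=1.
Step 20. [r1c3∈{1}] r1c3 has the single candidate 1 ⇒ r1c3=1.
Step 21. [r8c3∈{8}] only 8 remains possible at r8c3, so r8c3=8.
Step 22. [r7c9∈{5}] only 5 remains possible at r7c9 ⇒ r7c9=5.
Step 23. [r2c7∈{5}] r2c7 has the single candidate 5 ⇒ r2c7=5.
Step 24. [r4c7∈{1}] r4c7's peers cover all but 1. So r4c7=1.
Step 25. [r3c9∈{8}] nothing but 8 survives at r3c9 ⇒ r3c9=8.
Step 26. [r5c6∈{6}] nothing but 6 survives at r5c6. So r5c6=6.
Step 27. [r6c5∈{4}] nothing but 4 survives at r6c5 ⇒ r6c5=4.
Step 28. [r7c5∈{2}] only 2 remains possible at r7c5 ⇒ r7c5=2.
Step 29. [r1c8∈{2}] nothing but 2 survives at r1c8, so r1c8=2.
Step 30. [r9c1∈{2}] r9c1 is down to just 2. So r9c1=2.
Step 31. [r1c1∈{3}] nothing but 3 survives at r1c1, so r1c1=3.
Step 32. [r9c4∈{6}] only 6 remains possible at r9c4 ⇒ r9c4=6.
Step 33. [r1c4∈{7}] r1c4 is down to just 7, so r1c4=7.
Step 34. [r5c2∈{2}] r5c2's peers cover all but 2. So r5c2=2.
Step 35. [r3c7∈{9}] r3c7 is down to just 9. So r3c7=9.
Step 36. [r2c2∈{6}] nothing but 6 survives at r2c2, so r2c2=6.
Step 37. [r8c4∈{4}] nothing but 4 survives at r8c4, so r8c4=4.

Answer: 3 9 1 7 5 8 4 2 6 / 8 6 2 9 1 4 5 3 7 / 4 7 5 3 6 2 9 1 8 / 9 4 3 5 8 7 1 6 2 / 5 2 7 1 9 6 8 4 3 / 1 8 6 2 4 3 7 5 9 / 7 3 4 8 2 1 6 9 5 / 6 5 8 4 3 9 2 7 1 / 2 1 9 6 7 5 3 8 4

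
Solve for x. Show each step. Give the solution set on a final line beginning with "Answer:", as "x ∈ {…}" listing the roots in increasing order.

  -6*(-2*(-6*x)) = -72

Step 1. [-6*(-2*(-6*x)) = -72] LHS = -6·(…); ÷-6 both sides, so div: -2*(-6*x) = 12.
Step 2. [-2*(-6*x) = 12] leading coefficient -2: divide by -2, so div: -6*x = -6.
Step 3. [-6*x = -6] leading coefficient -6: divide by -6 ⇒ div: x = 1.

Answer: x ∈ {1}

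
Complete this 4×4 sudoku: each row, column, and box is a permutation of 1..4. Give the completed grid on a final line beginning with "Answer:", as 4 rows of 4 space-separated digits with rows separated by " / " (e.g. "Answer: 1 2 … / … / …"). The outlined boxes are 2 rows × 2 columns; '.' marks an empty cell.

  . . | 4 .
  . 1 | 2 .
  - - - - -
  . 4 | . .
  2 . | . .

Step 1. [r1c1∈{3}] r1c1's peers cover all but 3, so r1c1=3.
Step 2. [r1c4∈{1}] r1c4 is down to just 1 ⇒ r1c4=1.
Step 3. [r4c2∈{3}] r4c2's peers cover all but 3. So r4c2=3.
Step 4. [r3c3∈{1,3}] 3 has one home in col 3: r3c3 ⇒ r3c3=3.
Step 5. [r3c4∈{2}] r3c4 has the single candidate 2, so r3c4=2.
Step 6. [r3c1∈{1}] r3c1 is down to just 1, so r3c1=1.
Step 7. [r2c4∈{3}] r2c4 is down to just 3, so r2c4=3.
Step 8. [r2c1∈{4}] only 4 remains possible at r2c1. So r2c1=4.
Step 9. [r1c2∈{2}] r1c2's peers cover all but 2 ⇒ r1c2=2.
Step 10. [r4c4∈{4}] r4c4 has the single candidate 4, so r4c4=4.
Step 11. [r4c3∈{1}] only 1 remains possible at r4c3. So r4c3=1.

Answer: 3 2 4 1 / 4 1 2 3 / 1 4 3 2 / 2 3 1 4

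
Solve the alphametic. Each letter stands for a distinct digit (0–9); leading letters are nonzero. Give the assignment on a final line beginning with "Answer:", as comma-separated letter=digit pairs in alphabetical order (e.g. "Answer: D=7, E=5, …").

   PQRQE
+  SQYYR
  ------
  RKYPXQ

Step 1. [col 1: E + R ≡ Q (mod 10)] several values work for Q in column 1 (E + R ≡ Q (mod 10), carry-in 0); try Q=3, so Q=3.
Step 2. [col 1: E + R ≡ Q (mod 10)] column 1 (E + R ≡ Q (mod 10), carry-in 0) doesn't pin E yet; pick E=2 and continue. So E=2.
Step 3. [col 1: E + R ≡ Q (mod 10)] from column 1 (E=2, Q=3, carry-in 0, digits 2,3 already taken and all letters distinct): R must equal 1. So R=1.
Step 4. [col 2: Q + Y ≡ X (mod 10)] several values work for Y in column 2 (Q + Y ≡ X (mod 10), carry-in 0); try Y=6. So Y=6.
Step 5. [col 2: Q + Y ≡ X (mod 10)] column 2: given Q=3, Y=6, carry-in 0, and digits 1,2,3,6 already taken and all letters distinct, Q+Y≡X (mod 10) forces X=9 ⇒ X=9.
Step 6. [col 3: R + Y ≡ P (mod 10)] column 3: given R=1, Y=6, carry-in 0, and digits 1,2,3,6,9 already taken and all letters distinct, R+Y≡P (mod 10) forces P=7. So P=7.
Step 7. [col 5: P + S ≡ K (mod 10)] from column 5 (P=7, carry-in 0, digits 1,2,3,6,7,9 already taken and all letters distinct): S must equal 8, so S=8.
Step 8. [col 5: P + S ≡ K (mod 10)] column 5 reads P+S+carry(0)=K with P=7, S=8; with digits 1,2,3,6,7,8,9 already taken and all letters distinct, the only value for K is 5, so K=5.

Answer: E=2, K=5, P=7, Q=3, R=1, S=8, X=9, Y=6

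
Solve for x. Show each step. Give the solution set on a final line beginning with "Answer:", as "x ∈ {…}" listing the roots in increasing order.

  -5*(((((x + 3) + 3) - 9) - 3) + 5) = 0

Step 1. [-5*(((((x + 3) + 3) - 9) - 3) + 5) = 0] LHS = -5·(…); ÷-5 both sides, so div: ((((x + 3) + 3) - 9) - 3) + 5 = 0.
Step 2. [((((x + 3) + 3) - 9) - 3) + 5 = 0] peel the +5: subtract 5 from each side ⇒ sub: (((x + 3) + 3) - 9) - 3 = -5.
Step 3. [(((x + 3) + 3) - 9) - 3 = -5] 3 comes off first (add 3), so sub: ((x + 3) + 3) - 9 = -2.
Step 4. [((x + 3) + 3) - 9 = -2] the outer -9 inverts by adding 9, so sub: (x + 3) + 3 = 7.
Step 5. [(x + 3) + 3 = 7] the outer +3 inverts by subtracting 3. So sub: x + 3 = 4.
Step 6. [x + 3 = 4] 3 comes off first (subtract 3) ⇒ sub: x = 1.

Answer: x ∈ {1}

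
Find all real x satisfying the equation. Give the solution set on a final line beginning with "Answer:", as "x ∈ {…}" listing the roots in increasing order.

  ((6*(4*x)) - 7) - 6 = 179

Step 1. [((6*(4*x)) - 7) - 6 = 179] the outer -6 inverts by adding 6, so sub: (6*(4*x)) - 7 = 185.
Step 2. [(6*(4*x)) - 7 = 185] the outer -7 inverts by adding 7, so sub: 6*(4*x) = 192.
Step 3. [6*(4*x) = 192] 6·(inner) — divide through by 6. So div: 4*x = 32.
Step 4. [4*x = 32] divide by the outer 4. So div: x = 8.

Answer: x ∈ {8}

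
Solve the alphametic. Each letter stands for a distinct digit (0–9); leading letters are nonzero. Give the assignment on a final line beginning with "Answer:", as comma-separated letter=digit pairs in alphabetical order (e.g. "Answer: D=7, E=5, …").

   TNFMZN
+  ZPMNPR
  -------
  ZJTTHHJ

Step 1. [col 1: N + R ≡ J (mod 10)] no forcing yet in column 1 (carry-in 0); N=3 is free and consistent — try it, so N=3.
Step 2. [col 1: N + R ≡ J (mod 10)] R=7 is one option consistent with column 1 (N + R ≡ J (mod 10), carry-in 0) — take it. So R=7.
Step 3. [Z] the sum has 7 digits but both addends have 6; that extra leading digit Z is the final carry, namely 1, so Z=1.
Step 4. [col 1: N + R ≡ J (mod 10)] column 1: given N=3, R=7, carry-in 0, and digits 1,3,7 already taken and all letters distinct, N+R≡J (mod 10) forces J=0. So J=0.
Step 5. [col 2: Z + P ≡ H (mod 10)] several values work for P in column 2 (Z + P ≡ H (mod 10), carry-in 1); try P=6, so P=6.
Step 6. [col 2: Z + P ≡ H (mod 10)] from column 2 (Z=1, P=6, carry-in 1, digits 0,1,3,6,7 already taken and all letters distinct): H must equal 8, so H=8.
Step 7. [col 3: M + N ≡ H (mod 10)] column 3 reads M+N+carry(0)=H with N=3, H=8; with digits 0,1,3,6,7,8 already taken and all letters distinct, the only value for M is 5. So M=5.
Step 8. [col 4: F + M ≡ T (mod 10)] column 4 (F + M ≡ T (mod 10), carry-in 0) doesn't pin F yet; pick F=4 and continue. So F=4.
Step 9. [col 4: F + M ≡ T (mod 10)] in column 4 we have F+M≡T with carry-in 0; given F=4, M=5 and digits 0,1,3,4,5,6,7,8 already taken and all letters distinct, that pins T to 9 ⇒ T=9.

Answer: F=4, H=8, J=0, M=5, N=3, P=6, R=7, T=9, Z=1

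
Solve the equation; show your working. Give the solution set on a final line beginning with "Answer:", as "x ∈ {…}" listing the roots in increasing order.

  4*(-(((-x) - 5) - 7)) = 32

Step 1. [4*(-(((-x) - 5) - 7)) = 32] LHS = 4·(…); ÷4 both sides, so div: -(((-x) - 5) - 7) = 8.
Step 2. [-(((-x) - 5) - 7) = 8] leading − — multiply by −1 ⇒ neg: ((-x) - 5) - 7 = -8.
Step 3. [((-x) - 5) - 7 = -8] add 7: x sits inside (… - 7). So sub: (-x) - 5 = -1.
Step 4. [(-x) - 5 = -1] the outer -5 inverts by adding 5. So sub: -x = 4.
Step 5. [-x = 4] leading − — multiply by −1 ⇒ neg: x = -4.

Answer: x ∈ {-4}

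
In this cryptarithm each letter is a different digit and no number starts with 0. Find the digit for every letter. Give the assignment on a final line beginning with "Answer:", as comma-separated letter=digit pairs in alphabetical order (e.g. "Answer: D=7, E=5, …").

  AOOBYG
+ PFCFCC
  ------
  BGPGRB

Step 1. [col 1: G + C ≡ B (mod 10)] no forcing yet in column 1 (carry-in 0); C=7 is free and consistent — try it ⇒ C=7.
Step 2. [col 1: G + C ≡ B (mod 10)] several values work for B in column 1 (G + C ≡ B (mod 10), carry-in 0); try B=6, so B=6.
Step 3. [col 1: G + C ≡ B (mod 10)] column 1: given C=7, B=6, carry-in 0, and digits 6,7 already taken and all letters distinct, G+C≡B (mod 10) forces G=9, so G=9.
Step 4. [col 2: Y + C ≡ R (mod 10)] several values work for R in column 2 (Y + C ≡ R (mod 10), carry-in 1); try R=8. So R=8.
Step 5. [col 2: Y + C ≡ R (mod 10)] column 2 reads Y+C+carry(1)=R with C=7, R=8; with digits 6,7,8,9 already taken and all letters distinct, the only value for Y is 0 ⇒ Y=0.
Step 6. [col 3: B + F ≡ G (mod 10)] column 3: given B=6, G=9, carry-in 0, and digits 0,6,7,8,9 already taken and all letters distinct, B+F≡G (mod 10) forces F=3, so F=3.
Step 7. [col 4: O + C ≡ P (mod 10)] no forcing yet in column 4 (carry-in 0); P=2 is free and consistent — try it, so P=2.
Step 8. [col 4: O + C ≡ P (mod 10)] column 4: given C=7, P=2, carry-in 0, and digits 0,2,3,6,7,8,9 already taken and all letters distinct, O+C≡P (mod 10) forces O=5 ⇒ O=5.
Step 9. [col 6: A + P ≡ B (mod 10)] in column 6 we have A+P≡B with carry-in 0; given P=2, B=6 and digits 0,2,3,5,6,7,8,9 already taken and all letters distinct, that pins A to 4. So A=4.

Answer: A=4, B=6, C=7, F=3, G=9, O=5, P=2, R=8, Y=0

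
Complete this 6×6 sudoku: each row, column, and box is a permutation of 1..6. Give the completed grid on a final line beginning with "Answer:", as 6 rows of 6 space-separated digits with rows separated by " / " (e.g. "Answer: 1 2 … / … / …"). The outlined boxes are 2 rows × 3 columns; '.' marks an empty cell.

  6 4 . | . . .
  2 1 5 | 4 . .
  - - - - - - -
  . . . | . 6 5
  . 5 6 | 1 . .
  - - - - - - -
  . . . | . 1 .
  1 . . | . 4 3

Step 1. [r6c3∈{2}] nothing but 2 survives at r6c3 ⇒ r6c3=2.
Step 2. [r1c3∈{3}] only 3 remains possible at r1c3 ⇒ r1c3=3.
Step 3. [r3c4∈{2,3}] col 4 places 3 nowhere but r3c4. So r3c4=3.
Step 4. [r3c1∈{4}] r3c1's peers cover all but 4. So r3c1=4.
Step 5. [r6c4∈{5,6}] across row 6, 5 lands solely at r6c4. So r6c4=5.
Step 6. [r5c4∈{2,6}] in col 4, 6 fits only at r5c4 ⇒ r5c4=6.
Step 7. [r4c5∈{2}] only 2 remains possible at r4c5, so r4c5=2.
Step 8. [r5c2∈{3}] r5c2's peers cover all but 3. So r5c2=3.
Step 9. [r1c4∈{2}] only 2 remains possible at r1c4 ⇒ r1c4=2.
Step 10. [r3c3∈{1}] only 1 remains possible at r3c3. So r3c3=1.
Step 11. [r1c5∈{5}] r1c5's peers cover all but 5, so r1c5=5.
Step 12. [r2c6∈{6}] r2c6 has the single candidate 6, so r2c6=6.
Step 13. [r2c5∈{3}] r2c5's peers cover all but 3, so r2c5=3.
Step 14. [r5c1∈{5}] r5c1's peers cover all but 5 ⇒ r5c1=5.
Step 15. [r3c2∈{2}] r3c2 is down to just 2, so r3c2=2.
Step 16. [r6c2∈{6}] r6c2 is down to just 6 ⇒ r6c2=6.
Step 17. [r1c6∈{1}] only 1 remains possible at r1c6. So r1c6=1.
Step 18. [r5c6∈{2}] nothing but 2 survives at r5c6, so r5c6=2.
Step 19. [r4c1∈{3}] r4c1 is down to just 3 ⇒ r4c1=3.
Step 20. [r5c3∈{4}] r5c3 is down to just 4 ⇒ r5c3=4.
Step 21. [r4c6∈{4}] r4c6's peers cover all but 4. So r4c6=4.

Answer: 6 4 3 2 5 1 / 2 1 5 4 3 6 / 4 2 1 3 6 5 / 3 5 6 1 2 4 / 5 3 4 6 1 2 / 1 6 2 5 4 3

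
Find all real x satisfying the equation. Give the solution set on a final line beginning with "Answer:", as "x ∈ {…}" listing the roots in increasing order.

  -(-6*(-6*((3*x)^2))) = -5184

Step 1. [-(-6*(-6*((3*x)^2))) = -5184] flip signs both sides ⇒ neg: -6*(-6*((3*x)^2)) = 5184.
Step 2. [-6*(-6*((3*x)^2)) = 5184] -6 out front; divide by -6 ⇒ div: -6*((3*x)^2) = -864.
Step 3. [-6*((3*x)^2) = -864] -6·(inner) — divide through by -6. So div: (3*x)^2 = 144.
Step 4. [(3*x)^2 = 144] 144 ≥ 0, LHS is (·)² — take ±√, so sqrt: 3*x = 12 or -12.
Step 5. [3*x = 12 or -12] leading coefficient 3: divide by 3, so div: x = 4 or -4.

Answer: x ∈ {-4, 4}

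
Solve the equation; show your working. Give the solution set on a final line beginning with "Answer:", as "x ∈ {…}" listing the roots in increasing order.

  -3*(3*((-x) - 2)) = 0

Step 1. [-3*(3*((-x) - 2)) = 0] leading coefficient -3: divide by -3. So div: 3*((-x) - 2) = 0.
Step 2. [3*((-x) - 2) = 0] 3·(inner) — divide through by 3. So div: (-x) - 2 = 0.
Step 3. [(-x) - 2 = 0] -2 is outermost — add 2 both sides ⇒ sub: -x = 2.
Step 4. [-x = 2] LHS negated; negate both sides. So neg: x = -2.

Answer: x ∈ {-2}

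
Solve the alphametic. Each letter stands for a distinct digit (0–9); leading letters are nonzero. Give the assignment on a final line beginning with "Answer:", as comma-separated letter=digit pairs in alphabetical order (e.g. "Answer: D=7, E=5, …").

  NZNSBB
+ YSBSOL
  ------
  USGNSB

Step 1. [col 1: B + L ≡ B (mod 10)] from column 1 (nothing yet, carry-in 0, all letters distinct, none taken yet): L must equal 0. So L=0.
Step 2. [col 1: B + L ≡ B (mod 10)] column 1 (B + L ≡ B (mod 10), carry-in 0) doesn't pin B yet; pick B=8 and continue ⇒ B=8.
Step 3. [col 2: B + O ≡ S (mod 10)] several values work for O in column 2 (B + O ≡ S (mod 10), carry-in 0); try O=4 ⇒ O=4.
Step 4. [col 2: B + O ≡ S (mod 10)] column 2 reads B+O+carry(0)=S with B=8, O=4; with digits 0,4,8 already taken and all letters distinct, the only value for S is 2, so S=2.
Step 5. [col 3: S + S ≡ N (mod 10)] column 3: given S=2, carry-in 1, and digits 0,2,4,8 already taken and all letters distinct, S+S≡N (mod 10) forces N=5, so N=5.
Step 6. [col 4: N + B ≡ G (mod 10)] column 4: given N=5, B=8, carry-in 0, and digits 0,2,4,5,8 already taken and all letters distinct, N+B≡G (mod 10) forces G=3 ⇒ G=3.
Step 7. [col 5: Z + S ≡ S (mod 10)] from column 5 (S=2, carry-in 1, digits 0,2,3,4,5,8 already taken and all letters distinct): Z must equal 9. So Z=9.
Step 8. [col 6: N + Y ≡ U (mod 10)] from column 6 (N=5, carry-in 1, digits 0,2,3,4,5,8,9 already taken and all letters distinct): Y must equal 1 ⇒ Y=1.
Step 9. [col 6: N + Y ≡ U (mod 10)] column 6 reads N+Y+carry(1)=U with N=5, Y=1; with digits 0,1,2,3,4,5,8,9 already taken and all letters distinct, the only value for U is 7 ⇒ U=7.

Answer: B=8, G=3, L=0, N=5, O=4, S=2, U=7, Y=1, Z=9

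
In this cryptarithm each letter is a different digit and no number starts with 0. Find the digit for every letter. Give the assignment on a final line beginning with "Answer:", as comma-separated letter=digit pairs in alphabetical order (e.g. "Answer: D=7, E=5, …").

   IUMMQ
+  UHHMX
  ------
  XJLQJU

Step 1. [col 1: Q + X ≡ U (mod 10)] column 1 (Q + X ≡ U (mod 10), carry-in 0) doesn't pin Q yet; pick Q=5 and continue, so Q=5.
Step 2. [col 1: Q + X ≡ U (mod 10)] no forcing yet in column 1 (carry-in 0); X=1 is free and consistent — try it. So X=1.
Step 3. [col 1: Q + X ≡ U (mod 10)] from column 1 (Q=5, X=1, carry-in 0, digits 1,5 already taken and all letters distinct): U must equal 6. So U=6.
Step 4. [col 2: M + M ≡ J (mod 10)] column 2 (M + M ≡ J (mod 10), carry-in 0) doesn't pin J yet; pick J=4 and continue. So J=4.
Step 5. [col 2: M + M ≡ J (mod 10)] column 2 (M + M ≡ J (mod 10), carry-in 0) doesn't pin M yet; pick M=2 and continue. So M=2.
Step 6. [col 3: M + H ≡ Q (mod 10)] from column 3 (M=2, Q=5, carry-in 0, digits 1,2,4,5,6 already taken and all letters distinct): H must equal 3 ⇒ H=3.
Step 7. [col 4: U + H ≡ L (mod 10)] in column 4 we have U+H≡L with carry-in 0; given U=6, H=3 and digits 1,2,3,4,5,6 already taken and all letters distinct, that pins L to 9, so L=9.
Step 8. [col 5: I + U ≡ J (mod 10)] column 5: given U=6, J=4, carry-in 0, and digits 1,2,3,4,5,6,9 already taken and all letters distinct, I+U≡J (mod 10) forces I=8, so I=8.

Answer: H=3, I=8, J=4, L=9, M=2, Q=5, U=6, X=1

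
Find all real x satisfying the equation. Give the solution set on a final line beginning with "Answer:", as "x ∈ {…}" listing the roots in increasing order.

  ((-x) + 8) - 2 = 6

Step 1. [((-x) + 8) - 2 = 6] -2 is outermost — add 2 both sides, so sub: (-x) + 8 = 8.
Step 2. [(-x) + 8 = 8] +8 is outermost — subtract 8 both sides, so sub: -x = 0.
Step 3. [-x = 0] leading − — multiply by −1. So neg: x = 0.

Answer: x ∈ {0}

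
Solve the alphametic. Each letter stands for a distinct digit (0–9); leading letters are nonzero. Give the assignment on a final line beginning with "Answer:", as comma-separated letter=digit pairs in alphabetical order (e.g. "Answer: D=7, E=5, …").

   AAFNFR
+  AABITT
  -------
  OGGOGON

Step 1. [O] O is the leading digit of a 7-digit sum of two 6-digit numbers; the final carry is exactly 1, so O=1.
Step 2. [col 1: R + T ≡ N (mod 10)] no forcing yet in column 1 (carry-in 0); R=6 is free and consistent — try it ⇒ R=6.
Step 3. [col 1: R + T ≡ N (mod 10)] no forcing yet in column 1 (carry-in 0); N=4 is free and consistent — try it ⇒ N=4.
Step 4. [col 1: R + T ≡ N (mod 10)] column 1: given R=6, N=4, carry-in 0, and digits 1,4,6 already taken and all letters distinct, R+T≡N (mod 10) forces T=8 ⇒ T=8.
Step 5. [col 2: F + T ≡ O (mod 10)] column 2 reads F+T+carry(1)=O with T=8, O=1; with digits 1,4,6,8 already taken and all letters distinct, the only value for F is 2, so F=2.
Step 6. [col 3: N + I ≡ G (mod 10)] column 3 (N + I ≡ G (mod 10), carry-in 1) doesn't pin G yet; pick G=5 and continue, so G=5.
Step 7. [col 3: N + I ≡ G (mod 10)] column 3 reads N+I+carry(1)=G with N=4, G=5; with digits 1,2,4,5,6,8 already taken and all letters distinct, the only value for I is 0 ⇒ I=0.
Step 8. [col 4: F + B ≡ O (mod 10)] in column 4 we have F+B≡O with carry-in 0; given F=2, O=1 and digits 0,1,2,4,5,6,8 already taken and all letters distinct, that pins B to 9. So B=9.
Step 9. [col 5: A + A ≡ G (mod 10)] in column 5 we have A+A≡G with carry-in 1; given G=5 and digits 0,1,2,4,5,6,8,9 already taken and all letters distinct, that pins A to 7. So A=7.

Answer: A=7, B=9, F=2, G=5, I=0, N=4, O=1, R=6, T=8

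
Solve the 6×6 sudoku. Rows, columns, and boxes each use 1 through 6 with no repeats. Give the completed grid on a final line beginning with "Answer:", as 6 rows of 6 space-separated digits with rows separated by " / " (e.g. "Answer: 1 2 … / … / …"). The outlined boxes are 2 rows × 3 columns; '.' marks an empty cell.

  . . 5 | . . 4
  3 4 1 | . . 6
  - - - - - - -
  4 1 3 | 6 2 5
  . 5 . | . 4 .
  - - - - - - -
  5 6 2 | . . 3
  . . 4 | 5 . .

Step 1. [r5c5∈{1}] r5c5 has the single candidate 1. So r5c5=1.
Step 2. [r1c4∈{1,2,3}] in row 1, 1 fits only at r1c4 ⇒ r1c4=1.
Step 3. [r4c1∈{2,6}] 2 has one home in row 4: r4c1, so r4c1=2.
Step 4. [r2c5∈{5}] nothing but 5 survives at r2c5 ⇒ r2c5=5.
Step 5. [r6c1∈{1}] only 1 remains possible at r6c1. So r6c1=1.
Step 6. [r2c4∈{2}] only 2 remains possible at r2c4 ⇒ r2c4=2.
Step 7. [r4c4∈{3}] r4c4's peers cover all but 3 ⇒ r4c4=3.
Step 8. [r1c2∈{2}] r1c2 has the single candidate 2, so r1c2=2.
Step 9. [r5c4∈{4}] nothing but 4 survives at r5c4. So r5c4=4.
Step 10. [r1c5∈{3}] only 3 remains possible at r1c5, so r1c5=3.
Step 11. [r6c5∈{6}] r6c5 is down to just 6 ⇒ r6c5=6.
Step 12. [r6c6∈{2}] only 2 remains possible at r6c6, so r6c6=2.
Step 13. [r4c3∈{6}] r4c3 is down to just 6 ⇒ r4c3=6.
Step 14. [r1c1∈{6}] only 6 remains possible at r1c1. So r1c1=6.
Step 15. [r4c6∈{1}] r4c6 has the single candidate 1. So r4c6=1.
Step 16. [r6c2∈{3}] r6c2 is down to just 3. So r6c2=3.

Answer: 6 2 5 1 3 4 / 3 4 1 2 5 6 / 4 1 3 6 2 5 / 2 5 6 3 4 1 / 5 6 2 4 1 3 / 1 3 4 5 6 2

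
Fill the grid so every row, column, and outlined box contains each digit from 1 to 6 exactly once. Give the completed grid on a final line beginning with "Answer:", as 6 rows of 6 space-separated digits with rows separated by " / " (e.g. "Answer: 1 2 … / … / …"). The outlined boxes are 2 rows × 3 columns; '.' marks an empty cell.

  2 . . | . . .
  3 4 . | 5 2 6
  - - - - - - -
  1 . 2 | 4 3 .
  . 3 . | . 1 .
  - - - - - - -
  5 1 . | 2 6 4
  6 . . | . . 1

Step 1. [r3c2∈{5,6}] row 3 places 6 nowhere but r3c2. So r3c2=6.
Step 2. [r4c3∈{4,5}] 5 has one home in box 3: r4c3, so r4c3=5.
Step 3. [r1c4∈{1,3}] 1 has one home in col 4: r1c4 ⇒ r1c4=1.
Step 4. [r6c3∈{3,4}] 4 has one home in row 6: r6c3 ⇒ r6c3=4.
Step 5. [r5c3∈{3}] only 3 remains possible at r5c3. So r5c3=3.
Step 6. [r2c3∈{1}] r2c3 has the single candidate 1, so r2c3=1.
Step 7. [r6c4∈{3}] r6c4 has the single candidate 3. So r6c4=3.
Step 8. [r1c3∈{6}] nothing but 6 survives at r1c3 ⇒ r1c3=6.
Step 9. [r4c1∈{4}] nothing but 4 survives at r4c1. So r4c1=4.
Step 10. [r1c2∈{5}] only 5 remains possible at r1c2 ⇒ r1c2=5.
Step 11. [r6c5∈{5}] nothing but 5 survives at r6c5. So r6c5=5.
Step 12. [r3c6∈{5}] r3c6's peers cover all but 5 ⇒ r3c6=5.
Step 13. [r1c5∈{4}] r1c5's peers cover all but 4 ⇒ r1c5=4.
Step 14. [r4c4∈{6}] r4c4 is down to just 6 ⇒ r4c4=6.
Step 15. [r4c6∈{2}] r4c6 has the single candidate 2, so r4c6=2.
Step 16. [r1c6∈{3}] r1c6's peers cover all but 3. So r1c6=3.
Step 17. [r6c2∈{2}] r6c2 has the single candidate 2. So r6c2=2.

Answer: 2 5 6 1 4 3 / 3 4 1 5 2 6 / 1 6 2 4 3 5 / 4 3 5 6 1 2 / 5 1 3 2 6 4 / 6 2 4 3 5 1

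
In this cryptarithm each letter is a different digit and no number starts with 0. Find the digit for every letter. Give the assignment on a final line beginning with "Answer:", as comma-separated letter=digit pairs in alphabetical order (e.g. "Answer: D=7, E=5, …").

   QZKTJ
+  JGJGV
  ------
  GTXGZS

Step 1. [col 1: J + V ≡ S (mod 10)] several values work for J in column 1 (J + V ≡ S (mod 10), carry-in 0); try J=3, so J=3.
Step 2. [col 1: J + V ≡ S (mod 10)] several values work for V in column 1 (J + V ≡ S (mod 10), carry-in 0); try V=7, so V=7.
Step 3. [G] adding two 5-digit numbers gives at most 5+1 digits, and here it does — G is that final carry and must be 1 ⇒ G=1.
Step 4. [col 1: J + V ≡ S (mod 10)] column 1 reads J+V+carry(0)=S with J=3, V=7; with digits 1,3,7 already taken and all letters distinct, the only value for S is 0, so S=0.
Step 5. [col 2: T + G ≡ Z (mod 10)] column 2 (T + G ≡ Z (mod 10), carry-in 1) doesn't pin Z yet; pick Z=4 and continue. So Z=4.
Step 6. [col 2: T + G ≡ Z (mod 10)] column 2: given G=1, Z=4, carry-in 1, and digits 0,1,3,4,7 already taken and all letters distinct, T+G≡Z (mod 10) forces T=2 ⇒ T=2.
Step 7. [col 3: K + J ≡ G (mod 10)] column 3: given J=3, G=1, carry-in 0, and digits 0,1,2,3,4,7 already taken and all letters distinct, K+J≡G (mod 10) forces K=8 ⇒ K=8.
Step 8. [col 4: Z + G ≡ X (mod 10)] column 4 reads Z+G+carry(1)=X with Z=4, G=1; with digits 0,1,2,3,4,7,8 already taken and all letters distinct, the only value for X is 6 ⇒ X=6.
Step 9. [col 5: Q + J ≡ T (mod 10)] from column 5 (J=3, T=2, carry-in 0, digits 0,1,2,3,4,6,7,8 already taken and all letters distinct): Q must equal 9 ⇒ Q=9.

Answer: G=1, J=3, K=8, Q=9, S=0, T=2, V=7, X=6, Z=4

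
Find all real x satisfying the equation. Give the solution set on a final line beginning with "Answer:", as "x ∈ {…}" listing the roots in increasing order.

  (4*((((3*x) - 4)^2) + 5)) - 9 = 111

Step 1. [(4*((((3*x) - 4)^2) + 5)) - 9 = 111] the outer -9 inverts by adding 9. So sub: 4*((((3*x) - 4)^2) + 5) = 120.
Step 2. [4*((((3*x) - 4)^2) + 5) = 120] LHS = 4·(…); ÷4 both sides, so div: (((3*x) - 4)^2) + 5 = 30.
Step 3. [(((3*x) - 4)^2) + 5 = 30] subtract 5: x sits inside (… + 5). So sub: ((3*x) - 4)^2 = 25.
Step 4. [((3*x) - 4)^2 = 25] LHS squared, RHS 25 ≥ 0: apply √ (±). So sqrt: (3*x) - 4 = 5 or -5.
Step 5. [(3*x) - 4 = 5 or -5] add 4: x sits inside (… - 4). So sub: 3*x = 9 or -1.
Step 6. [3*x = 9 or -1] leading coefficient 3: divide by 3 ⇒ div: x = 3 or -1/3.

Answer: x ∈ {-1/3, 3}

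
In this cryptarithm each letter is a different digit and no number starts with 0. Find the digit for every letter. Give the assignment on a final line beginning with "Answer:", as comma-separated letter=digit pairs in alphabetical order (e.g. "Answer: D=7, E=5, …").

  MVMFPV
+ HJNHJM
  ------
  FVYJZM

Step 1. [col 1: V + M ≡ M (mod 10)] from column 1 (nothing yet, carry-in 0, all letters distinct, none taken yet): V must equal 0 ⇒ V=0.
Step 2. [col 1: V + M ≡ M (mod 10)] several values work for M in column 1 (V + M ≡ M (mod 10), carry-in 0); try M=3. So M=3.
Step 3. [col 2: P + J ≡ Z (mod 10)] column 2 (P + J ≡ Z (mod 10), carry-in 0) doesn't pin J yet; pick J=9 and continue ⇒ J=9.
Step 4. [col 2: P + J ≡ Z (mod 10)] no forcing yet in column 2 (carry-in 0); P=5 is free and consistent — try it, so P=5.
Step 5. [col 2: P + J ≡ Z (mod 10)] in column 2 we have P+J≡Z with carry-in 0; given P=5, J=9 and digits 0,3,5,9 already taken and all letters distinct, that pins Z to 4. So Z=4.
Step 6. [col 3: F + H ≡ J (mod 10)] column 3 (F + H ≡ J (mod 10), carry-in 1) doesn't pin F yet; pick F=6 and continue ⇒ F=6.
Step 7. [col 3: F + H ≡ J (mod 10)] in column 3 we have F+H≡J with carry-in 1; given F=6, J=9 and digits 0,3,4,5,6,9 already taken and all letters distinct, that pins H to 2 ⇒ H=2.
Step 8. [col 4: M + N ≡ Y (mod 10)] in column 4 we have M+N≡Y with carry-in 0; given M=3 and digits 0,2,3,4,5,6,9 already taken and all letters distinct, that pins Y to 1. So Y=1.
Step 9. [col 4: M + N ≡ Y (mod 10)] from column 4 (M=3, Y=1, carry-in 0, digits 0,1,2,3,4,5,6,9 already taken and all letters distinct): N must equal 8 ⇒ N=8.

Answer: F=6, H=2, J=9, M=3, N=8, P=5, V=0, Y=1, Z=4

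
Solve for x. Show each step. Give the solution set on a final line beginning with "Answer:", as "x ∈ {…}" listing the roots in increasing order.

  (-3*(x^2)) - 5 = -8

Step 1. [(-3*(x^2)) - 5 = -8] the outer -5 inverts by adding 5, so sub: -3*(x^2) = -3.
Step 2. [-3*(x^2) = -3] -3 out front; divide by -3 ⇒ div: x^2 = 1.
Step 3. [x^2 = 1] √ both sides: 1 ≥ 0 gives two branches. So sqrt: x = 1 or -1.

Answer: x ∈ {-1, 1}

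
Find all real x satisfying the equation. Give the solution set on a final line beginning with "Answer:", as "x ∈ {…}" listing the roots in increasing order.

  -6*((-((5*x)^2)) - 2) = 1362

Step 1. [-6*((-((5*x)^2)) - 2) = 1362] -6·(inner) — divide through by -6. So div: (-((5*x)^2)) - 2 = -227.
Step 2. [(-((5*x)^2)) - 2 = -227] -2 is outermost — add 2 both sides, so sub: -((5*x)^2) = -225.
Step 3. [-((5*x)^2) = -225] flip signs both sides. So neg: (5*x)^2 = 225.
Step 4. [(5*x)^2 = 225] LHS squared, RHS 225 ≥ 0: apply √ (±), so sqrt: 5*x = 15 or -15.
Step 5. [5*x = 15 or -15] divide by the outer 5 ⇒ div: x = 3 or -3.

Answer: x ∈ {-3, 3}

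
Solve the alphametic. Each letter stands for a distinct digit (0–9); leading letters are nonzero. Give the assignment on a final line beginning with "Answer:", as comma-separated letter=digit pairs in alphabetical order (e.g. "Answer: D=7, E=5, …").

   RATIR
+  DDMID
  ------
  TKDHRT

Step 1. [col 1: R + D ≡ T (mod 10)] column 1 (R + D ≡ T (mod 10), carry-in 0) doesn't pin D yet; pick D=6 and continue ⇒ D=6.
Step 2. [col 1: R + D ≡ T (mod 10)] several values work for R in column 1 (R + D ≡ T (mod 10), carry-in 0); try R=5 ⇒ R=5.
Step 3. [col 1: R + D ≡ T (mod 10)] from column 1 (R=5, D=6, carry-in 0, digits 5,6 already taken and all letters distinct): T must equal 1 ⇒ T=1.
Step 4. [col 2: I + I ≡ R (mod 10)] I=7 is one option consistent with column 2 (I + I ≡ R (mod 10), carry-in 1) — take it, so I=7.
Step 5. [col 3: T + M ≡ H (mod 10)] several values work for H in column 3 (T + M ≡ H (mod 10), carry-in 1); try H=0 ⇒ H=0.
Step 6. [col 3: T + M ≡ H (mod 10)] from column 3 (T=1, H=0, carry-in 1, digits 0,1,5,6,7 already taken and all letters distinct): M must equal 8 ⇒ M=8.
Step 7. [col 4: A + D ≡ D (mod 10)] column 4: given D=6, carry-in 1, and digits 0,1,5,6,7,8 already taken and all letters distinct, A+D≡D (mod 10) forces A=9 ⇒ A=9.
Step 8. [col 5: R + D ≡ K (mod 10)] column 5 reads R+D+carry(1)=K with R=5, D=6; with digits 0,1,5,6,7,8,9 already taken and all letters distinct, the only value for K is 2 ⇒ K=2.

Answer: A=9, D=6, H=0, I=7, K=2, M=8, R=5, T=1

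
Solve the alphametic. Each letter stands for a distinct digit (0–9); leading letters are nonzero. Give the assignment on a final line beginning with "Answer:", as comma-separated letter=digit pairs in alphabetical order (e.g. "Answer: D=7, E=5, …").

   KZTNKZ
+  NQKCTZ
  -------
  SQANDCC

Step 1. [col 1: Z + Z ≡ C (mod 10)] column 1 (Z + Z ≡ C (mod 10), carry-in 0) doesn't pin C yet; pick C=8 and continue. So C=8.
Step 2. [col 1: Z + Z ≡ C (mod 10)] column 1 (Z + Z ≡ C (mod 10), carry-in 0) doesn't pin Z yet; pick Z=4 and continue ⇒ Z=4.
Step 3. [col 2: K + T ≡ C (mod 10)] K=3 is one option consistent with column 2 (K + T ≡ C (mod 10), carry-in 0) — take it. So K=3.
Step 4. [col 2: K + T ≡ C (mod 10)] in column 2 we have K+T≡C with carry-in 0; given K=3, C=8 and digits 3,4,8 already taken and all letters distinct, that pins T to 5 ⇒ T=5.
Step 5. [col 3: N + C ≡ D (mod 10)] no forcing yet in column 3 (carry-in 0); D=7 is free and consistent — try it, so D=7.
Step 6. [S] adding two 6-digit numbers gives at most 6+1 digits, and here it does — S is that final carry and must be 1, so S=1.
Step 7. [col 3: N + C ≡ D (mod 10)] column 3: given C=8, D=7, carry-in 0, and digits 1,3,4,5,7,8 already taken and all letters distinct, N+C≡D (mod 10) forces N=9 ⇒ N=9.
Step 8. [col 5: Z + Q ≡ A (mod 10)] A=6 is one option consistent with column 5 (Z + Q ≡ A (mod 10), carry-in 0) — take it ⇒ A=6.
Step 9. [col 5: Z + Q ≡ A (mod 10)] column 5 reads Z+Q+carry(0)=A with Z=4, A=6; with digits 1,3,4,5,6,7,8,9 already taken and all letters distinct, the only value for Q is 2, so Q=2.

Answer: A=6, C=8, D=7, K=3, N=9, Q=2, S=1, T=5, Z=4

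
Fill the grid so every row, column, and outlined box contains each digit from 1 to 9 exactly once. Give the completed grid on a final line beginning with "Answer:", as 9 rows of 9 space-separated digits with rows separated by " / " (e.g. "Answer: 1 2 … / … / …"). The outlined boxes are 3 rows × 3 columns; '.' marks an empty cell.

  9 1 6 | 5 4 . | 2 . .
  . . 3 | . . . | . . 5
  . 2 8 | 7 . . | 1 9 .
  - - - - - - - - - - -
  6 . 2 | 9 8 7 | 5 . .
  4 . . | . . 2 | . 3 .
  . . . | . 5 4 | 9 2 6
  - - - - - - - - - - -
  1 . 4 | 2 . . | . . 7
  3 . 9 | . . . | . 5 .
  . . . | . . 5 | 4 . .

Step 1. [r9c3∈{7}] r9c3 has the single candidate 7 ⇒ r9c3=7.
Step 2. [r7c7∈{3,6,8}] r7c7 is the only open cell in col 7 admitting 3. So r7c7=3.
Step 3. [r9c9∈{1,2,8,9}] col 9 places 9 nowhere but r9c9. So r9c9=9.
Step 4. [r2c1∈{7}] nothing but 7 survives at r2c1. So r2c1=7.
Step 5. [r7c2∈{5,6,8}] row 7 places 5 nowhere but r7c2 ⇒ r7c2=5.
Step 6. [r8c4∈{1,4,6,8}] in row 8, 4 fits only at r8c4 ⇒ r8c4=4.
Step 7. [r6c4∈{1,3}] r6c4 is the only open cell in box 5 admitting 3. So r6c4=3.
Step 8. [r9c5∈{1,3,6}] across row 9, 3 lands solely at r9c5, so r9c5=3.
Step 9. [r3c5∈{6}] r3c5 has the single candidate 6, so r3c5=6.
Step 10. [r5c5∈{1}] r5c5 is down to just 1, so r5c5=1.
Step 11. [r5c9∈{8}] r5c9's peers cover all but 8, so r5c9=8.
Step 12. [r3c9∈{3,4}] across row 3, 4 lands solely at r3c9. So r3c9=4.
Step 13. [r4c9∈{1}] nothing but 1 survives at r4c9. So r4c9=1.
Step 14. [r8c6∈{1,6,8}] in row 8, 1 fits only at r8c6 ⇒ r8c6=1.
Step 15. [r7c6∈{6,8,9}] 6 has one home in col 6: r7c6. So r7c6=6.
Step 16. [r7c8∈{8}] nothing but 8 survives at r7c8, so r7c8=8.
Step 17. [r8c2∈{6,8}] across row 8, 8 lands solely at r8c2, so r8c2=8.
Step 18. [r2c7∈{6,8}] across col 7, 8 lands solely at r2c7, so r2c7=8.
Step 19. [r5c2∈{7,9}] row 5 places 9 nowhere but r5c2. So r5c2=9.
Step 20. [r9c2∈{6}] r9c2's peers cover all but 6 ⇒ r9c2=6.
Step 21. [r2c6∈{9}] nothing but 9 survives at r2c6, so r2c6=9.
Step 22. [r1c6∈{3,8}] in row 1, 8 fits only at r1c6. So r1c6=8.
Step 23. [r4c8∈{4}] only 4 remains possible at r4c8. So r4c8=4.
Step 24. [r1c8∈{7}] nothing but 7 survives at r1c8 ⇒ r1c8=7.
Step 25. [r8c7∈{6}] nothing but 6 survives at r8c7. So r8c7=6.
Step 26. [r1c9∈{3}] r1c9 is down to just 3. So r1c9=3.
Step 27. [r9c4∈{8}] r9c4 is down to just 8. So r9c4=8.
Step 28. [r3c1∈{5}] r3c1's peers cover all but 5 ⇒ r3c1=5.
Step 29. [r9c8∈{1}] r9c8 has the single candidate 1, so r9c8=1.
Step 30. [r2c5∈{2}] only 2 remains possible at r2c5 ⇒ r2c5=2.
Step 31. [r3c6∈{3}] r3c6's peers cover all but 3 ⇒ r3c6=3.
Step 32. [r6c3∈{1}] r6c3 is down to just 1. So r6c3=1.
Step 33. [r5c7∈{7}] nothing but 7 survives at r5c7, so r5c7=7.
Step 34. [r8c9∈{2}] r8c9 is down to just 2, so r8c9=2.
Step 35. [r2c2∈{4}] r2c2's peers cover all but 4, so r2c2=4.
Step 36. [r7c5∈{9}] r7c5's peers cover all but 9. So r7c5=9.
Step 37. [r8c5∈{7}] r8c5's peers cover all but 7 ⇒ r8c5=7.
Step 38. [r5c4∈{6}] r5c4 has the single candidate 6. So r5c4=6.
Step 39. [r4c2∈{3}] r4c2 is down to just 3. So r4c2=3.
Step 40. [r2c8∈{6}] only 6 remains possible at r2c8. So r2c8=6.
Step 41. [r2c4∈{1}] r2c4's peers cover all but 1 ⇒ r2c4=1.
Step 42. [r6c2∈{7}] only 7 remains possible at r6c2. So r6c2=7.
Step 43. [r9c1∈{2}] nothing but 2 survives at r9c1. So r9c1=2.
Step 44. [r5c3∈{5}] r5c3 has the single candidate 5 ⇒ r5c3=5.
Step 45. [r6c1∈{8}] nothing but 8 survives at r6c1 ⇒ r6c1=8.

Answer: 9 1 6 5 4 8 2 7 3 / 7 4 3 1 2 9 8 6 5 / 5 2 8 7 6 3 1 9 4 / 6 3 2 9 8 7 5 4 1 / 4 9 5 6 1 2 7 3 8 / 8 7 1 3 5 4 9 2 6 / 1 5 4 2 9 6 3 8 7 / 3 8 9 4 7 1 6 5 2 / 2 6 7 8 3 5 4 1 9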